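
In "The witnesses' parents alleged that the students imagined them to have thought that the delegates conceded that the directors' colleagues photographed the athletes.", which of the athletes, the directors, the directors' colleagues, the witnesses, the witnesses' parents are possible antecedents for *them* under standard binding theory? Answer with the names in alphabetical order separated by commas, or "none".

the witnesses, the witnesses' parents

*them* is a pronoun; Principle B requires it to be free in its binding domain — the clause headed by 'imagined'.
— the athletes: object of the clause headed by 'photographed'; is c-commanded by the pronoun; coreference would bind this R-expression — blocked (Principle C).
— the directors: possessor inside the subject DP of the clause headed by 'photographed'; is c-commanded by the pronoun; coreference would bind this R-expression — blocked (Principle C).
— the directors' colleagues: subject of the clause headed by 'photographed'; is c-commanded by the pronoun; coreference would bind this R-expression — blocked (Principle C).
— the witnesses: possessor inside the subject DP of the matrix clause; does not c-command the pronoun — Principle B does not apply; allowed.
— the witnesses' parents: subject of the matrix clause; c-commands the pronoun but lies outside its binding domain — allowed.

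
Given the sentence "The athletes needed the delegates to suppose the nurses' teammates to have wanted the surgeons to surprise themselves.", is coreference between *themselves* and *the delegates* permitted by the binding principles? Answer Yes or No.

No

*themselves* is a reflexive; Principle A requires it to be bound within its binding domain — the clause headed by 'surprise'.
— the delegates: subject of the clause headed by 'suppose'; c-commands the reflexive but lies outside its binding domain — cannot bind it (Principle A).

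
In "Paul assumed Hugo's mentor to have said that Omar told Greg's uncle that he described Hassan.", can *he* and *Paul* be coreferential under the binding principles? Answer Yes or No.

Yes

*Paul* is an R-expression; Principle C requires it to be free (not bound by any c-commanding expression).
— he: subject of the clause headed by 'described'; the pronoun does not c-command the R-expression — coreference allowed.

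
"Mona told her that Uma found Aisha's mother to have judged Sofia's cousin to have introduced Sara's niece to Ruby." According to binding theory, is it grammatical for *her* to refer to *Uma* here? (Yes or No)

No

*Uma* is an R-expression; Principle C requires it to be free (not bound by any c-commanding expression).
— her: object of the matrix clause; the pronoun c-commands the R-expression — coreference blocked (Principle C).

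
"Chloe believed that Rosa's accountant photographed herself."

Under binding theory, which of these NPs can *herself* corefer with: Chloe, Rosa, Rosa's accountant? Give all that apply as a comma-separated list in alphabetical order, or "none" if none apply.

Rosa's accountant

*herself* is a reflexive; Principle A requires it to be bound within its binding domain — the clause headed by 'photographed'.
— Chloe: subject of the matrix clause; c-commands the reflexive but lies outside its binding domain — cannot bind it (Principle A).
— Rosa: possessor inside the subject DP of the clause headed by 'photographed'; does not c-command the reflexive — cannot bind it (Principle A).
— Rosa's accountant: subject of the clause headed by 'photographed'; c-commands the reflexive within its binding domain — allowed (Principle A).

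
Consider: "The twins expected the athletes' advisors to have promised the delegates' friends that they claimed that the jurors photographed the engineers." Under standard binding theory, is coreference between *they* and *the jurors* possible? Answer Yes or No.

*the jurors* is an R-expression; Principle C requires it to be free (not bound by any c-commanding expression).
— they: subject of the clause headed by 'claimed'; the pronoun c-commands the R-expression — coreference blocked (Principle C).

No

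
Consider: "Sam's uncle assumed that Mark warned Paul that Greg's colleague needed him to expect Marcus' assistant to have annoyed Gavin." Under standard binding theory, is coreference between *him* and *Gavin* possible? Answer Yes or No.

*Gavin* is an R-expression; Principle C requires it to be free (not bound by any c-commanding expression).
— him: subject of the clause headed by 'expect'; the pronoun c-commands the R-expression — coreference blocked (Principle C).

No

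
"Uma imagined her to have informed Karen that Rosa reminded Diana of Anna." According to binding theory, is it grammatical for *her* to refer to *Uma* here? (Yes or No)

*Uma* is an R-expression; Principle C requires it to be free (not bound by any c-commanding expression).
— her: subject of the clause headed by 'informed'; the R-expression locally c-commands the pronoun — coreference blocked (Principle B on the pronoun).

No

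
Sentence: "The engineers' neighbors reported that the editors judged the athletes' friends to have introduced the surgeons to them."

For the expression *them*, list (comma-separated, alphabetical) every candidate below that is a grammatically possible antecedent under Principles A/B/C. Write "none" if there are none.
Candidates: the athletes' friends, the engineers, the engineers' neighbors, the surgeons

the engineers, the engineers' neighbors

*them* is a pronoun; Principle B requires it to be free in its binding domain — the clause headed by 'introduced'.
— the athletes' friends: subject of the clause headed by 'introduced'; c-commands the pronoun within its binding domain — blocked (Principle B).
— the engineers: possessor inside the subject DP of the matrix clause; does not c-command the pronoun — Principle B does not apply; allowed.
— the engineers' neighbors: subject of the matrix clause; c-commands the pronoun but lies outside its binding domain — allowed.
— the surgeons: object of the clause headed by 'introduced'; c-commands the pronoun within its binding domain — blocked (Principle B).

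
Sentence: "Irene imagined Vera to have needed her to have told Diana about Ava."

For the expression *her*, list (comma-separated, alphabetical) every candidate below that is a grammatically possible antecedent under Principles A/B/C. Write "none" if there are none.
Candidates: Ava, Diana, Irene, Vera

Irene

*her* is a pronoun; Principle B requires it to be free in its binding domain — the clause headed by 'needed'.
— Ava: second object of the clause headed by 'told'; is c-commanded by the pronoun; coreference would bind this R-expression — blocked (Principle C).
— Diana: object of the clause headed by 'told'; is c-commanded by the pronoun; coreference would bind this R-expression — blocked (Principle C).
— Irene: subject of the matrix clause; c-commands the pronoun but lies outside its binding domain — allowed.
— Vera: subject of the clause headed by 'needed'; c-commands the pronoun within its binding domain — blocked (Principle B).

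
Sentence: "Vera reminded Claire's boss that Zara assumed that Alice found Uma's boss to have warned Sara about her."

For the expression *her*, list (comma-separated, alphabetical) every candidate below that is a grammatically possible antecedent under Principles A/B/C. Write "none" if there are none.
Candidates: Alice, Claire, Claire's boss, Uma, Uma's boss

Alice, Claire, Claire's boss, Uma

*her* is a pronoun; Principle B requires it to be free in its binding domain — the clause headed by 'warned'.
— Alice: subject of the clause headed by 'found'; c-commands the pronoun but lies outside its binding domain — allowed.
— Claire: possessor inside the object DP of the matrix clause; does not c-command the pronoun — Principle B does not apply; allowed.
— Claire's boss: object of the matrix clause; c-commands the pronoun but lies outside its binding domain — allowed.
— Uma: possessor inside the subject DP of the clause headed by 'warned'; does not c-command the pronoun — Principle B does not apply; allowed.
— Uma's boss: subject of the clause headed by 'warned'; c-commands the pronoun within its binding domain — blocked (Principle B).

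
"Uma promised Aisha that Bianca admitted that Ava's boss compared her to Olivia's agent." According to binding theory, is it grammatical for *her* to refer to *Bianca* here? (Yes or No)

Yes

*Bianca* is an R-expression; Principle C requires it to be free (not bound by any c-commanding expression).
— her: object of the clause headed by 'compared'; the pronoun does not c-command the R-expression — coreference allowed.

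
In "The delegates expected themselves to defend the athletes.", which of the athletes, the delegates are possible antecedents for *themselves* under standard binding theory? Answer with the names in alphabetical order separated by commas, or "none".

the delegates

*themselves* is a reflexive; Principle A requires it to be bound within its binding domain — the matrix clause.
— the athletes: object of the clause headed by 'defend'; does not c-command the reflexive — cannot bind it (Principle A).
— the delegates: subject of the matrix clause; c-commands the reflexive within its binding domain — allowed (Principle A).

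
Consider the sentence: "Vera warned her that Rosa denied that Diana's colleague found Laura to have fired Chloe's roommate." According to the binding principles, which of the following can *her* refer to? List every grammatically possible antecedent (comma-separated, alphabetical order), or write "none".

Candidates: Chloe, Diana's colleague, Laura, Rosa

*her* is a pronoun; Principle B requires it to be free in its binding domain — the matrix clause.
— Chloe: possessor inside the object DP of the clause headed by 'fired'; is c-commanded by the pronoun; coreference would bind this R-expression — blocked (Principle C).
— Diana's colleague: subject of the clause headed by 'found'; is c-commanded by the pronoun; coreference would bind this R-expression — blocked (Principle C).
— Laura: subject of the clause headed by 'fired'; is c-commanded by the pronoun; coreference would bind this R-expression — blocked (Principle C).
— Rosa: subject of the clause headed by 'denied'; is c-commanded by the pronoun; coreference would bind this R-expression — blocked (Principle C).

none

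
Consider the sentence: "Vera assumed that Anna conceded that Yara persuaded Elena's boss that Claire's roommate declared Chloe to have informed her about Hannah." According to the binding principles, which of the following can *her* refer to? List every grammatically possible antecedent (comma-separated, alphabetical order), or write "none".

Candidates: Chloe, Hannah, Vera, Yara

*her* is a pronoun; Principle B requires it to be free in its binding domain — the clause headed by 'informed'.
— Chloe: subject of the clause headed by 'informed'; c-commands the pronoun within its binding domain — blocked (Principle B).
— Hannah: second object of the clause headed by 'informed'; is c-commanded by the pronoun; coreference would bind this R-expression — blocked (Principle C).
— Vera: subject of the matrix clause; c-commands the pronoun but lies outside its binding domain — allowed.
— Yara: subject of the clause headed by 'persuaded'; c-commands the pronoun but lies outside its binding domain — allowed.

Vera, Yara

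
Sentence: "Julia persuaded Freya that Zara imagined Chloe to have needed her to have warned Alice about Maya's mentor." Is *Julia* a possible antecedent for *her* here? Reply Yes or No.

Yes

*her* is a pronoun; Principle B requires it to be free in its binding domain — the clause headed by 'needed'.
— Julia: subject of the matrix clause; c-commands the pronoun but lies outside its binding domain — allowed.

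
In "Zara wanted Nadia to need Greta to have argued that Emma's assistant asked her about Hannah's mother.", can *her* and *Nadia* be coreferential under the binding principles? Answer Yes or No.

Yes

*Nadia* is an R-expression; Principle C requires it to be free (not bound by any c-commanding expression).
— her: object of the clause headed by 'asked'; the pronoun does not c-command the R-expression — coreference allowed.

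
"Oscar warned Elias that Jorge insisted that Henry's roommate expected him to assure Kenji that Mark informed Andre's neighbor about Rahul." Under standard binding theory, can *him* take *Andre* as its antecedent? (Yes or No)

No

*him* is a pronoun; Principle B requires it to be free in its binding domain — the clause headed by 'expected'.
— Andre: possessor inside the object DP of the clause headed by 'informed'; is c-commanded by the pronoun; coreference would bind this R-expression — blocked (Principle C).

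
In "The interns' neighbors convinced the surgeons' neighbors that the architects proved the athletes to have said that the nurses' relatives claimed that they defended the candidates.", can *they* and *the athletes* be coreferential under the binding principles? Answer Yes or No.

*the athletes* is an R-expression; Principle C requires it to be free (not bound by any c-commanding expression).
— they: subject of the clause headed by 'defended'; the pronoun does not c-command the R-expression — coreference allowed.

Yes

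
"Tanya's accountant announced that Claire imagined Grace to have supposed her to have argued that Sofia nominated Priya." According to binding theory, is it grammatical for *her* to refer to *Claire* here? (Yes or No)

Yes

*Claire* is an R-expression; Principle C requires it to be free (not bound by any c-commanding expression).
— her: subject of the clause headed by 'argued'; the pronoun does not c-command the R-expression — coreference allowed.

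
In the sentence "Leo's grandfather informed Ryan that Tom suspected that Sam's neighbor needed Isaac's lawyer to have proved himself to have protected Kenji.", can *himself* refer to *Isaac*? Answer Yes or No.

*himself* is a reflexive; Principle A requires it to be bound within its binding domain — the clause headed by 'proved'.
— Isaac: possessor inside the subject DP of the clause headed by 'proved'; does not c-command the reflexive — cannot bind it (Principle A).

No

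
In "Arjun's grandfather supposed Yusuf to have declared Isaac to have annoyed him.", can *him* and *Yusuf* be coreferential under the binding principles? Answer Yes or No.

Yes

*Yusuf* is an R-expression; Principle C requires it to be free (not bound by any c-commanding expression).
— him: object of the clause headed by 'annoyed'; the pronoun does not c-command the R-expression — coreference allowed.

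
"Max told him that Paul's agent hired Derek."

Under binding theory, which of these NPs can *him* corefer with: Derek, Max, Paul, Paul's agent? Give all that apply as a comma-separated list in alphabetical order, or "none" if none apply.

none

*him* is a pronoun; Principle B requires it to be free in its binding domain — the matrix clause.
— Derek: object of the clause headed by 'hired'; is c-commanded by the pronoun; coreference would bind this R-expression — blocked (Principle C).
— Max: subject of the matrix clause; c-commands the pronoun within its binding domain — blocked (Principle B).
— Paul: possessor inside the subject DP of the clause headed by 'hired'; is c-commanded by the pronoun; coreference would bind this R-expression — blocked (Principle C).
— Paul's agent: subject of the clause headed by 'hired'; is c-commanded by the pronoun; coreference would bind this R-expression — blocked (Principle C).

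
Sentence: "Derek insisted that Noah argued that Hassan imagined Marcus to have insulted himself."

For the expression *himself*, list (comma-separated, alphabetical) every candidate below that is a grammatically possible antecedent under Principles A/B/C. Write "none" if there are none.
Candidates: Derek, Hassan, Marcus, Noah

Marcus

*himself* is a reflexive; Principle A requires it to be bound within its binding domain — the clause headed by 'insulted'.
— Derek: subject of the matrix clause; c-commands the reflexive but lies outside its binding domain — cannot bind it (Principle A).
— Hassan: subject of the clause headed by 'imagined'; c-commands the reflexive but lies outside its binding domain — cannot bind it (Principle A).
— Marcus: subject of the clause headed by 'insulted'; c-commands the reflexive within its binding domain — allowed (Principle A).
— Noah: subject of the clause headed by 'argued'; c-commands the reflexive but lies outside its binding domain — cannot bind it (Principle A).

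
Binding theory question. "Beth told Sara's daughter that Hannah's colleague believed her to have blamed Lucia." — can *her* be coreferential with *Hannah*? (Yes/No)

*her* is a pronoun; Principle B requires it to be free in its binding domain — the clause headed by 'believed'.
— Hannah: possessor inside the subject DP of the clause headed by 'believed'; does not c-command the pronoun — Principle B does not apply; allowed.

Yes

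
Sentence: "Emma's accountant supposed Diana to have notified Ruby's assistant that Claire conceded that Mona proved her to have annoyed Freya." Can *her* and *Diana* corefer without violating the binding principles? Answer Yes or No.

Yes

*Diana* is an R-expression; Principle C requires it to be free (not bound by any c-commanding expression).
— her: subject of the clause headed by 'annoyed'; the pronoun does not c-command the R-expression — coreference allowed.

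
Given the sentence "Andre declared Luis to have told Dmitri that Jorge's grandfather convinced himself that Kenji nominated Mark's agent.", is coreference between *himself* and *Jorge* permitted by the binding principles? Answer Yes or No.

*himself* is a reflexive; Principle A requires it to be bound within its binding domain — the clause headed by 'convinced'.
— Jorge: possessor inside the subject DP of the clause headed by 'convinced'; does not c-command the reflexive — cannot bind it (Principle A).

No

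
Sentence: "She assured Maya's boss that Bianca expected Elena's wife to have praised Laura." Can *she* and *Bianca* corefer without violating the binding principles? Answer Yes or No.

*Bianca* is an R-expression; Principle C requires it to be free (not bound by any c-commanding expression).
— she: subject of the matrix clause; the pronoun c-commands the R-expression — coreference blocked (Principle C).

No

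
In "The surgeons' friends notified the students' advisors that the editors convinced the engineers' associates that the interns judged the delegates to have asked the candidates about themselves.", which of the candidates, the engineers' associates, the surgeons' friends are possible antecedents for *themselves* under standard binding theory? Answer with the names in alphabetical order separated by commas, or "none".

*themselves* is a reflexive; Principle A requires it to be bound within its binding domain — the clause headed by 'asked'.
— the candidates: object of the clause headed by 'asked'; c-commands the reflexive within its binding domain — allowed (Principle A).
— the engineers' associates: object of the clause headed by 'convinced'; c-commands the reflexive but lies outside its binding domain — cannot bind it (Principle A).
— the surgeons' friends: subject of the matrix clause; c-commands the reflexive but lies outside its binding domain — cannot bind it (Principle A).

the candidates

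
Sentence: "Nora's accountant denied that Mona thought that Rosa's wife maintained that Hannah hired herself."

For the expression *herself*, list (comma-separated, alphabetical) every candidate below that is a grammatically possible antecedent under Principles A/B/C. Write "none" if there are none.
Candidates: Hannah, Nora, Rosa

*herself* is a reflexive; Principle A requires it to be bound within its binding domain — the clause headed by 'hired'.
— Hannah: subject of the clause headed by 'hired'; c-commands the reflexive within its binding domain — allowed (Principle A).
— Nora: possessor inside the subject DP of the matrix clause; does not c-command the reflexive — cannot bind it (Principle A).
— Rosa: possessor inside the subject DP of the clause headed by 'maintained'; does not c-command the reflexive — cannot bind it (Principle A).

Hannah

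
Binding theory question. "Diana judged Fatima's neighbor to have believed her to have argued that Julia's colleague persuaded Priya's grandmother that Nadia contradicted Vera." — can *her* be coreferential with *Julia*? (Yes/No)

*her* is a pronoun; Principle B requires it to be free in its binding domain — the clause headed by 'believed'.
— Julia: possessor inside the subject DP of the clause headed by 'persuaded'; is c-commanded by the pronoun; coreference would bind this R-expression — blocked (Principle C).

No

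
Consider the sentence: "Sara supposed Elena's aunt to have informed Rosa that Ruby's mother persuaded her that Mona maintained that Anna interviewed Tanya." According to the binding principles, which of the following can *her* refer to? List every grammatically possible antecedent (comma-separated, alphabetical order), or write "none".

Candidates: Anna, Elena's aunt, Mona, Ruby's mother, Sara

Elena's aunt, Sara

*her* is a pronoun; Principle B requires it to be free in its binding domain — the clause headed by 'persuaded'.
— Anna: subject of the clause headed by 'interviewed'; is c-commanded by the pronoun; coreference would bind this R-expression — blocked (Principle C).
— Elena's aunt: subject of the clause headed by 'informed'; c-commands the pronoun but lies outside its binding domain — allowed.
— Mona: subject of the clause headed by 'maintained'; is c-commanded by the pronoun; coreference would bind this R-expression — blocked (Principle C).
— Ruby's mother: subject of the clause headed by 'persuaded'; c-commands the pronoun within its binding domain — blocked (Principle B).
— Sara: subject of the matrix clause; c-commands the pronoun but lies outside its binding domain — allowed.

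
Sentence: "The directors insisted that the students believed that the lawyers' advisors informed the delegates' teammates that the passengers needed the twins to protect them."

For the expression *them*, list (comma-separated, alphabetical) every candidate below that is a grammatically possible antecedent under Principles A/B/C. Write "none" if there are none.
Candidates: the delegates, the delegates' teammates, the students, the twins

the delegates, the delegates' teammates, the students

*them* is a pronoun; Principle B requires it to be free in its binding domain — the clause headed by 'protect'.
— the delegates: possessor inside the object DP of the clause headed by 'informed'; does not c-command the pronoun — Principle B does not apply; allowed.
— the delegates' teammates: object of the clause headed by 'informed'; c-commands the pronoun but lies outside its binding domain — allowed.
— the students: subject of the clause headed by 'believed'; c-commands the pronoun but lies outside its binding domain — allowed.
— the twins: subject of the clause headed by 'protect'; c-commands the pronoun within its binding domain — blocked (Principle B).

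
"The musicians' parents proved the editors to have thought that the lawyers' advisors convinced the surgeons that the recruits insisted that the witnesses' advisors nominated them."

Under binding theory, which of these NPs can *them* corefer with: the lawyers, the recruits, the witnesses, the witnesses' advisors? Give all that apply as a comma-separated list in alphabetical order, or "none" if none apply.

*them* is a pronoun; Principle B requires it to be free in its binding domain — the clause headed by 'nominated'.
— the lawyers: possessor inside the subject DP of the clause headed by 'convinced'; does not c-command the pronoun — Principle B does not apply; allowed.
— the recruits: subject of the clause headed by 'insisted'; c-commands the pronoun but lies outside its binding domain — allowed.
— the witnesses: possessor inside the subject DP of the clause headed by 'nominated'; does not c-command the pronoun — Principle B does not apply; allowed.
— the witnesses' advisors: subject of the clause headed by 'nominated'; c-commands the pronoun within its binding domain — blocked (Principle B).

the lawyers, the recruits, the witnesses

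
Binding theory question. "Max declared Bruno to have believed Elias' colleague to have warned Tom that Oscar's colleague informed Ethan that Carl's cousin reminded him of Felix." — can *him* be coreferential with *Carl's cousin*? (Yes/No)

*him* is a pronoun; Principle B requires it to be free in its binding domain — the clause headed by 'reminded'.
— Carl's cousin: subject of the clause headed by 'reminded'; c-commands the pronoun within its binding domain — blocked (Principle B).

No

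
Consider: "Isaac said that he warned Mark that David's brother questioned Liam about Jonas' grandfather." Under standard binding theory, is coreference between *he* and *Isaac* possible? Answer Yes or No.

*Isaac* is an R-expression; Principle C requires it to be free (not bound by any c-commanding expression).
— he: subject of the clause headed by 'warned'; the pronoun does not c-command the R-expression — coreference allowed.

Yes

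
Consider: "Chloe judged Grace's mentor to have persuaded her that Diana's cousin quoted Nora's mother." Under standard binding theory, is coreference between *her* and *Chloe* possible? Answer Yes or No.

*Chloe* is an R-expression; Principle C requires it to be free (not bound by any c-commanding expression).
— her: object of the clause headed by 'persuaded'; the pronoun does not c-command the R-expression — coreference allowed.

Yes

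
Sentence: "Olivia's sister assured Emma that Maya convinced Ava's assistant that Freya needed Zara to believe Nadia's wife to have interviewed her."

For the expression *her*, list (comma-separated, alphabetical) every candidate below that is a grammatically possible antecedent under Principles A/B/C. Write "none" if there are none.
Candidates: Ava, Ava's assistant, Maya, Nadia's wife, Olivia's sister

Ava, Ava's assistant, Maya, Olivia's sister

*her* is a pronoun; Principle B requires it to be free in its binding domain — the clause headed by 'interviewed'.
— Ava: possessor inside the object DP of the clause headed by 'convinced'; does not c-command the pronoun — Principle B does not apply; allowed.
— Ava's assistant: object of the clause headed by 'convinced'; c-commands the pronoun but lies outside its binding domain — allowed.
— Maya: subject of the clause headed by 'convinced'; c-commands the pronoun but lies outside its binding domain — allowed.
— Nadia's wife: subject of the clause headed by 'interviewed'; c-commands the pronoun within its binding domain — blocked (Principle B).
— Olivia's sister: subject of the matrix clause; c-commands the pronoun but lies outside its binding domain — allowed.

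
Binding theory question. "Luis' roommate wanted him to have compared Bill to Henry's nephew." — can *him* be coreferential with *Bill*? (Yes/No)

No

*him* is a pronoun; Principle B requires it to be free in its binding domain — the matrix clause.
— Bill: object of the clause headed by 'compared'; is c-commanded by the pronoun; coreference would bind this R-expression — blocked (Principle C).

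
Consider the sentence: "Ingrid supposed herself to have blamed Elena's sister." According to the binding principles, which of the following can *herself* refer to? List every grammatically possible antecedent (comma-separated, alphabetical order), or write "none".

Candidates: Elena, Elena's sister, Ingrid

Ingrid

*herself* is a reflexive; Principle A requires it to be bound within its binding domain — the matrix clause.
— Elena: possessor inside the object DP of the clause headed by 'blamed'; does not c-command the reflexive — cannot bind it (Principle A).
— Elena's sister: object of the clause headed by 'blamed'; does not c-command the reflexive — cannot bind it (Principle A).
— Ingrid: subject of the matrix clause; c-commands the reflexive within its binding domain — allowed (Principle A).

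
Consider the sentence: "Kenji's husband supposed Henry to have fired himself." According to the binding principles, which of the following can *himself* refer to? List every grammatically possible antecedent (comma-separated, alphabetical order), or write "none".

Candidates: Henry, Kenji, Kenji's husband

Henry

*himself* is a reflexive; Principle A requires it to be bound within its binding domain — the clause headed by 'fired'.
— Henry: subject of the clause headed by 'fired'; c-commands the reflexive within its binding domain — allowed (Principle A).
— Kenji: possessor inside the subject DP of the matrix clause; does not c-command the reflexive — cannot bind it (Principle A).
— Kenji's husband: subject of the matrix clause; c-commands the reflexive but lies outside its binding domain — cannot bind it (Principle A).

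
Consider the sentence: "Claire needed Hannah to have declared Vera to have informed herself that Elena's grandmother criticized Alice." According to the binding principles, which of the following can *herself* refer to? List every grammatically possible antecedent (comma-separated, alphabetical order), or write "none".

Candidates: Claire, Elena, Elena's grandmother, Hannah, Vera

Vera

*herself* is a reflexive; Principle A requires it to be bound within its binding domain — the clause headed by 'informed'.
— Claire: subject of the matrix clause; c-commands the reflexive but lies outside its binding domain — cannot bind it (Principle A).
— Elena: possessor inside the subject DP of the clause headed by 'criticized'; does not c-command the reflexive — cannot bind it (Principle A).
— Elena's grandmother: subject of the clause headed by 'criticized'; does not c-command the reflexive — cannot bind it (Principle A).
— Hannah: subject of the clause headed by 'declared'; c-commands the reflexive but lies outside its binding domain — cannot bind it (Principle A).
— Vera: subject of the clause headed by 'informed'; c-commands the reflexive within its binding domain — allowed (Principle A).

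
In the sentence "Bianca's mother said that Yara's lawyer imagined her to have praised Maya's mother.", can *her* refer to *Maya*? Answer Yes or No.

*her* is a pronoun; Principle B requires it to be free in its binding domain — the clause headed by 'imagined'.
— Maya: possessor inside the object DP of the clause headed by 'praised'; is c-commanded by the pronoun; coreference would bind this R-expression — blocked (Principle C).

No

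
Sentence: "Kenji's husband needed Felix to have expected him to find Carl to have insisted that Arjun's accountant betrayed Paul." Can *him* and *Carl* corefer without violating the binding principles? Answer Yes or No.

*Carl* is an R-expression; Principle C requires it to be free (not bound by any c-commanding expression).
— him: subject of the clause headed by 'find'; the pronoun c-commands the R-expression — coreference blocked (Principle C).

No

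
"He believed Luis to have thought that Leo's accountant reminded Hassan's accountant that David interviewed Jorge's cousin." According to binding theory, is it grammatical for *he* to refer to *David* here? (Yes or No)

No

*David* is an R-expression; Principle C requires it to be free (not bound by any c-commanding expression).
— he: subject of the matrix clause; the pronoun c-commands the R-expression — coreference blocked (Principle C).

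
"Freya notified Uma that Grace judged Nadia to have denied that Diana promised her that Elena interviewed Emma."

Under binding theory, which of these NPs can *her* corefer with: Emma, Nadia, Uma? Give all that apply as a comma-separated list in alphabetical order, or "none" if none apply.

Nadia, Uma

*her* is a pronoun; Principle B requires it to be free in its binding domain — the clause headed by 'promised'.
— Emma: object of the clause headed by 'interviewed'; is c-commanded by the pronoun; coreference would bind this R-expression — blocked (Principle C).
— Nadia: subject of the clause headed by 'denied'; c-commands the pronoun but lies outside its binding domain — allowed.
— Uma: object of the matrix clause; c-commands the pronoun but lies outside its binding domain — allowed.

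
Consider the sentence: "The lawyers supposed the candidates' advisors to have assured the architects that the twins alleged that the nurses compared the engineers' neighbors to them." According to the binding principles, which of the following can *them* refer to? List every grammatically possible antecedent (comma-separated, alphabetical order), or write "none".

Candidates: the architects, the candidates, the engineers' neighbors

*them* is a pronoun; Principle B requires it to be free in its binding domain — the clause headed by 'compared'.
— the architects: object of the clause headed by 'assured'; c-commands the pronoun but lies outside its binding domain — allowed.
— the candidates: possessor inside the subject DP of the clause headed by 'assured'; does not c-command the pronoun — Principle B does not apply; allowed.
— the engineers' neighbors: object of the clause headed by 'compared'; c-commands the pronoun within its binding domain — blocked (Principle B).

the architects, the candidates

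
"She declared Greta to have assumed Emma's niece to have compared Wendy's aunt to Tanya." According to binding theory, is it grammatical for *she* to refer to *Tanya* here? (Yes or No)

*Tanya* is an R-expression; Principle C requires it to be free (not bound by any c-commanding expression).
— she: subject of the matrix clause; the pronoun c-commands the R-expression — coreference blocked (Principle C).

No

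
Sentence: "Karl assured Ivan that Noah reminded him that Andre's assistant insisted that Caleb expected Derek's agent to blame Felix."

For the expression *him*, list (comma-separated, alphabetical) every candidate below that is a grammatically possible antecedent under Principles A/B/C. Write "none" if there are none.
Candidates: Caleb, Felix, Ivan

Ivan

*him* is a pronoun; Principle B requires it to be free in its binding domain — the clause headed by 'reminded'.
— Caleb: subject of the clause headed by 'expected'; is c-commanded by the pronoun; coreference would bind this R-expression — blocked (Principle C).
— Felix: object of the clause headed by 'blame'; is c-commanded by the pronoun; coreference would bind this R-expression — blocked (Principle C).
— Ivan: object of the matrix clause; c-commands the pronoun but lies outside its binding domain — allowed.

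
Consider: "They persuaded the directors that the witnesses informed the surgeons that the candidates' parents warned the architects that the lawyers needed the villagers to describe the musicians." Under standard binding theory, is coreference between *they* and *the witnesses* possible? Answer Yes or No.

*the witnesses* is an R-expression; Principle C requires it to be free (not bound by any c-commanding expression).
— they: subject of the matrix clause; the pronoun c-commands the R-expression — coreference blocked (Principle C).

No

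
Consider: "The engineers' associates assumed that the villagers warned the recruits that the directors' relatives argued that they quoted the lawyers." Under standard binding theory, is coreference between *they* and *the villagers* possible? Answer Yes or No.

*the villagers* is an R-expression; Principle C requires it to be free (not bound by any c-commanding expression).
— they: subject of the clause headed by 'quoted'; the pronoun does not c-command the R-expression — coreference allowed.

Yes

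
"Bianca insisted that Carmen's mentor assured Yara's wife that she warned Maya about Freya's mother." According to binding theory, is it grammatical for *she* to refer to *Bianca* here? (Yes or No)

Yes

*Bianca* is an R-expression; Principle C requires it to be free (not bound by any c-commanding expression).
— she: subject of the clause headed by 'warned'; the pronoun does not c-command the R-expression — coreference allowed.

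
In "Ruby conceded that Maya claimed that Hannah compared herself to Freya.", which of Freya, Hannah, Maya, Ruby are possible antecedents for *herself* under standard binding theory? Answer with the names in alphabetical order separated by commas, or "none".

Hannah

*herself* is a reflexive; Principle A requires it to be bound within its binding domain — the clause headed by 'compared'.
— Freya: second object of the clause headed by 'compared'; does not c-command the reflexive — cannot bind it (Principle A).
— Hannah: subject of the clause headed by 'compared'; c-commands the reflexive within its binding domain — allowed (Principle A).
— Maya: subject of the clause headed by 'claimed'; c-commands the reflexive but lies outside its binding domain — cannot bind it (Principle A).
— Ruby: subject of the matrix clause; c-commands the reflexive but lies outside its binding domain — cannot bind it (Principle A).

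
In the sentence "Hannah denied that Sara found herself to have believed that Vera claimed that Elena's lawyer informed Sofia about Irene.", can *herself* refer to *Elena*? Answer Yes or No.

*herself* is a reflexive; Principle A requires it to be bound within its binding domain — the clause headed by 'found'.
— Elena: possessor inside the subject DP of the clause headed by 'informed'; does not c-command the reflexive — cannot bind it (Principle A).

No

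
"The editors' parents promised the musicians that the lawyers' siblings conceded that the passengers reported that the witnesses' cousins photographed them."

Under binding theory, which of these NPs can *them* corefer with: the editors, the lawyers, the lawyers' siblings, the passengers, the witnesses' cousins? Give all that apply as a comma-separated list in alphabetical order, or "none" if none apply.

the editors, the lawyers, the lawyers' siblings, the passengers

*them* is a pronoun; Principle B requires it to be free in its binding domain — the clause headed by 'photographed'.
— the editors: possessor inside the subject DP of the matrix clause; does not c-command the pronoun — Principle B does not apply; allowed.
— the lawyers: possessor inside the subject DP of the clause headed by 'conceded'; does not c-command the pronoun — Principle B does not apply; allowed.
— the lawyers' siblings: subject of the clause headed by 'conceded'; c-commands the pronoun but lies outside its binding domain — allowed.
— the passengers: subject of the clause headed by 'reported'; c-commands the pronoun but lies outside its binding domain — allowed.
— the witnesses' cousins: subject of the clause headed by 'photographed'; c-commands the pronoun within its binding domain — blocked (Principle B).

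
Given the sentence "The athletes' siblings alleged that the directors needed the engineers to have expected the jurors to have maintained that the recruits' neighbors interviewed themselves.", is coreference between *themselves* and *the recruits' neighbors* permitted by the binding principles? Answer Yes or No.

Yes

*themselves* is a reflexive; Principle A requires it to be bound within its binding domain — the clause headed by 'interviewed'.
— the recruits' neighbors: subject of the clause headed by 'interviewed'; c-commands the reflexive within its binding domain — allowed (Principle A).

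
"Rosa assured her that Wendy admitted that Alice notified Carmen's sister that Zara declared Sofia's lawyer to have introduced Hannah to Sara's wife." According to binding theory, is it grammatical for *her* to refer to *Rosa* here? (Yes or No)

No

*Rosa* is an R-expression; Principle C requires it to be free (not bound by any c-commanding expression).
— her: object of the matrix clause; the R-expression locally c-commands the pronoun — coreference blocked (Principle B on the pronoun).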